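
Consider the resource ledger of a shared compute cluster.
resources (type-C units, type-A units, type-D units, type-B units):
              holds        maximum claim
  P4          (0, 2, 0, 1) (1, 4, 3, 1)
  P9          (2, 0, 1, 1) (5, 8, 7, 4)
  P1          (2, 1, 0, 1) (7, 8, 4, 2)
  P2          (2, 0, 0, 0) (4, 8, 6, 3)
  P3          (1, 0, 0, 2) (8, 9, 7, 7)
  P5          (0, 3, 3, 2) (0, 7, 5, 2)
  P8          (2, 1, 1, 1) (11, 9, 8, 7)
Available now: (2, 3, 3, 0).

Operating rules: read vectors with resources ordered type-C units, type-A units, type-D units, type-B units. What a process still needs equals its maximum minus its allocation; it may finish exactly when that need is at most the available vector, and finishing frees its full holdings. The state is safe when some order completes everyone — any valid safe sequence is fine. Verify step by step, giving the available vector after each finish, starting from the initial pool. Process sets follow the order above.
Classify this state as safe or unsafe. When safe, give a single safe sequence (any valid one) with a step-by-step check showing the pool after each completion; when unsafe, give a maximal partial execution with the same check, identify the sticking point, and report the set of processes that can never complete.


SAFE. One safe sequence: P4, P5, P2, P9, P1, P3, P8.
Key observation: the first exact fit in this order is P4 — it needs (1, 2, 3, 0) with (2, 3, 3, 0) free, meeting a requested resource to the last unit.
Step-by-step check:
  pool = (2, 3, 3, 0)
  P4 needs (1, 2, 3, 0) <= (2, 3, 3, 0) -> finishes; pool += (0, 2, 0, 1) = (2, 5, 3, 1)
  P5 needs (0, 4, 2, 0) <= (2, 5, 3, 1) -> finishes; pool += (0, 3, 3, 2) = (2, 8, 6, 3)
  P2 needs (2, 8, 6, 3) <= (2, 8, 6, 3) -> finishes; pool += (2, 0, 0, 0) = (4, 8, 6, 3)
  P9 needs (3, 8, 6, 3) <= (4, 8, 6, 3) -> finishes; pool += (2, 0, 1, 1) = (6, 8, 7, 4)
  P1 needs (5, 7, 4, 1) <= (6, 8, 7, 4) -> finishes; pool += (2, 1, 0, 1) = (8, 9, 7, 5)
  P3 needs (7, 9, 7, 5) <= (8, 9, 7, 5) -> finishes; pool += (1, 0, 0, 2) = (9, 9, 7, 7)
  P8 needs (9, 8, 7, 6) <= (9, 9, 7, 7) -> finishes; pool += (2, 1, 1, 1) = (11, 10, 8, 8)


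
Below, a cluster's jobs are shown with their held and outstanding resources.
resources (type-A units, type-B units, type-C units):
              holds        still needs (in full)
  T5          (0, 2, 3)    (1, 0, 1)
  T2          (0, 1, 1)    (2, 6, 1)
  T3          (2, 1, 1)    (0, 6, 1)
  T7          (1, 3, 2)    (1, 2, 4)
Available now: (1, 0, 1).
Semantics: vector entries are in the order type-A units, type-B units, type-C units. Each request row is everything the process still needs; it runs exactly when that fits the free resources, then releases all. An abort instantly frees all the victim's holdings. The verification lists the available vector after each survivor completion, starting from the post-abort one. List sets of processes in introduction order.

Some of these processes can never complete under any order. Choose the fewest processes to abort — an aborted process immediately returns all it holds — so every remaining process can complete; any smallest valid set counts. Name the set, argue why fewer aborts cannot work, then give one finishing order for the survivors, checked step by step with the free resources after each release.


Minimum abort set: T2.
Key observation: before aborting T2, T3 was permanently blocked — no order could ever run it; afterwards it completes at step 3.
Minimality: the empty abort set fails — the state is deadlocked as it stands.
One survivor order: T5, T7, T3. Verifying each step (post-abort pool first):
  pool = (1, 1, 2)
  T5: need (1, 0, 1) fits (1, 1, 2); releases (0, 2, 3), pool now (1, 3, 5)
  T7: need (1, 2, 4) fits (1, 3, 5); releases (1, 3, 2), pool now (2, 6, 7)
  T3: need (0, 6, 1) fits (2, 6, 7); releases (2, 1, 1), pool now (4, 7, 8)


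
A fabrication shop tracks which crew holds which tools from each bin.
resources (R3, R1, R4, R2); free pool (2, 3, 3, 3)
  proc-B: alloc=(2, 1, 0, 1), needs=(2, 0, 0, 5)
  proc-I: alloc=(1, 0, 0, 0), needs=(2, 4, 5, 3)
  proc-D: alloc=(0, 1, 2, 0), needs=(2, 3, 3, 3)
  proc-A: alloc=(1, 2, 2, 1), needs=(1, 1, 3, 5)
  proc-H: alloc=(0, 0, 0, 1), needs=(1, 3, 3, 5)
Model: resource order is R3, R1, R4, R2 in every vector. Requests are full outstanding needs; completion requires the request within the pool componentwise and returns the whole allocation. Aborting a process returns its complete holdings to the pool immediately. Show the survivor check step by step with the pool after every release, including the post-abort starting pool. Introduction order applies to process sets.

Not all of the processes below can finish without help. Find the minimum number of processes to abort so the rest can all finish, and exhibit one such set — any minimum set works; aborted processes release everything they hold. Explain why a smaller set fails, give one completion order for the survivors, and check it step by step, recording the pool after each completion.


Minimum abort set: proc-B and proc-A.
Key observation: proc-H could never have finished before the abort; with (3, 3, 2, 2) returned by proc-B and proc-A, it fits at step 3.
Why nothing smaller works — every single abort fails: proc-B alone leaves proc-A blocked (short on R2); proc-I alone leaves proc-B blocked (short on R2); proc-D alone leaves proc-B blocked (short on R2); proc-A alone leaves proc-B blocked (short on R2); proc-H alone leaves proc-B blocked (short on R2).
One survivor order: proc-I, proc-D, proc-H. Walking it through (post-abort pool first):
  pool = (5, 6, 5, 5)
  proc-I needs (2, 4, 5, 3) <= (5, 6, 5, 5) -> finishes; pool += (1, 0, 0, 0) = (6, 6, 5, 5)
  proc-D needs (2, 3, 3, 3) <= (6, 6, 5, 5) -> finishes; pool += (0, 1, 2, 0) = (6, 7, 7, 5)
  proc-H needs (1, 3, 3, 5) <= (6, 7, 7, 5) -> finishes; pool += (0, 0, 0, 1) = (6, 7, 7, 6)


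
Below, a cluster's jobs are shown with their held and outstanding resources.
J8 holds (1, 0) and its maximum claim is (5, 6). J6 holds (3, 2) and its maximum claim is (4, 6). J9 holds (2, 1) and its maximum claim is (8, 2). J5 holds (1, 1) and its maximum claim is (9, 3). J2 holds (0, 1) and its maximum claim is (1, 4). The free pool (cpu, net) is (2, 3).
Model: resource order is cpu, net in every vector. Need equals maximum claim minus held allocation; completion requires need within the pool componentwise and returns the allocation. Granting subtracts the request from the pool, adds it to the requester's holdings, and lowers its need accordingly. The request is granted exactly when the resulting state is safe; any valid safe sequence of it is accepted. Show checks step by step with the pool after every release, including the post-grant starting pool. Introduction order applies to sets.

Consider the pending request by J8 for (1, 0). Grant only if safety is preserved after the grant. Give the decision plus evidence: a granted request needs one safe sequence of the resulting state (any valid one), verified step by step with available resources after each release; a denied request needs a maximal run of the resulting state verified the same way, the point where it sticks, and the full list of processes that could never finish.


GRANT. The post-grant state is safe; one safe sequence: J2, J6, J8, J9, J5.
Key observation: after the grant the pool drops to (1, 3), which still lets J2 finish first and unwind the rest.
Verifying the post-grant state step by step:
  pool = (1, 3)
  J2: need (1, 3) fits (1, 3); releases (0, 1), pool now (1, 4)
  J6: need (1, 4) fits (1, 4); releases (3, 2), pool now (4, 6)
  J8: need (3, 6) fits (4, 6); releases (2, 0), pool now (6, 6)
  J9: need (6, 1) fits (6, 6); releases (2, 1), pool now (8, 7)
  J5: need (8, 2) fits (8, 7); releases (1, 1), pool now (9, 8)


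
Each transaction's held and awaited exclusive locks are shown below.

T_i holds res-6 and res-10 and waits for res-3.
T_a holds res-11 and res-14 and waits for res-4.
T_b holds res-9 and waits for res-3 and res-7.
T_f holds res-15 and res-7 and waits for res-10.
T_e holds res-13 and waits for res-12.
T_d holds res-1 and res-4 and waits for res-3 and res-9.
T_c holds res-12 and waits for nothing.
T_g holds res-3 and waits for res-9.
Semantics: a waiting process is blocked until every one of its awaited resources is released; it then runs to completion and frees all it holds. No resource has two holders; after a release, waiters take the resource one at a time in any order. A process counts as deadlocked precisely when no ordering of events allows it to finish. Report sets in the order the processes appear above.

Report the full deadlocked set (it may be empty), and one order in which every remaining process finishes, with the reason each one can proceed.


Deadlocked: T_i, T_a, T_b, T_f, T_d and T_g.
Key observation: the cycle T_i -> T_g -> T_b -> T_f -> T_i can never break — each member waits on the next; T_a and T_d wait into the deadlock from upstream.
A valid finishing order for the others: T_c, T_e.
Walking it through:
  run T_c (it waits on nothing); releases res-12
  T_e waits on res-12 — all released -> runs and releases res-13


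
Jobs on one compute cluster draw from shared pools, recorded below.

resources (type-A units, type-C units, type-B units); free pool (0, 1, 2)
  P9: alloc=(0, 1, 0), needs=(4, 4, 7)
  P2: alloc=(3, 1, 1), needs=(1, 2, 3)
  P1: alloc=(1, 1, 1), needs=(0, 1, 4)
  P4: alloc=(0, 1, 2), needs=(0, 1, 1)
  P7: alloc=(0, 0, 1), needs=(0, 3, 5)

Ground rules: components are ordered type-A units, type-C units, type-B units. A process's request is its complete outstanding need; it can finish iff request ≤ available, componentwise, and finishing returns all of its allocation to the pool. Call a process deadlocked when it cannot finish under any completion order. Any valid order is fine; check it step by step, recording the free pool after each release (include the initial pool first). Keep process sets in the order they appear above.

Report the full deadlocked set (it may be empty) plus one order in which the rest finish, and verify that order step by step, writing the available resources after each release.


Nothing here is deadlocked.
Key observation: beginning at P4, releases accumulate fast enough that every process eventually fits.
A valid finishing order for the others: P4, P1, P7, P2, P9. Check, step by step:
  pool = (0, 1, 2)
  P4: need (0, 1, 1) fits (0, 1, 2); releases (0, 1, 2), pool now (0, 2, 4)
  P1: need (0, 1, 4) fits (0, 2, 4); releases (1, 1, 1), pool now (1, 3, 5)
  P7: need (0, 3, 5) fits (1, 3, 5); releases (0, 0, 1), pool now (1, 3, 6)
  P2: need (1, 2, 3) fits (1, 3, 6); releases (3, 1, 1), pool now (4, 4, 7)
  P9: need (4, 4, 7) fits (4, 4, 7); releases (0, 1, 0), pool now (4, 5, 7)


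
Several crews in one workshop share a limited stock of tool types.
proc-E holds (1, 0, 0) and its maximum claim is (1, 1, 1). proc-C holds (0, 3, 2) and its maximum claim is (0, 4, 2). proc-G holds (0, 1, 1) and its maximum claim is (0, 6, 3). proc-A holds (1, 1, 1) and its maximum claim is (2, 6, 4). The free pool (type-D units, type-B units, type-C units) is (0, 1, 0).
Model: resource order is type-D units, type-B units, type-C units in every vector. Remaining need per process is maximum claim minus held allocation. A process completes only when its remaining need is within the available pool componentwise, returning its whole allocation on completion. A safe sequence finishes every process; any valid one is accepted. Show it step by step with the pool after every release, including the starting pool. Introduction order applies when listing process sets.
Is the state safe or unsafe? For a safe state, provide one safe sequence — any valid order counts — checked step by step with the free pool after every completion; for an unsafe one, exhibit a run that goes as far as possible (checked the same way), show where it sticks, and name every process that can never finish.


UNSAFE — no complete ordering exists.
Key observation: once proc-C, proc-E finish, the pool peaks at (1, 4, 2) — and every remaining process still needs more type-B units than that.
Going as far as possible: proc-C, proc-E; after that, nothing fits. Verifying each step:
  pool = (0, 1, 0)
  run proc-C (needs (0, 1, 0), free (0, 1, 0)); after release of (0, 3, 2) the pool is (0, 4, 2)
  run proc-E (needs (0, 1, 1), free (0, 4, 2)); after release of (1, 0, 0) the pool is (1, 4, 2)
  proc-G still needs (0, 5, 2) but only (1, 4, 2) is free — short on type-B units
  proc-A still needs (1, 5, 3) but only (1, 4, 2) is free — short on type-B units and type-C units
Permanently blocked: proc-G and proc-A.


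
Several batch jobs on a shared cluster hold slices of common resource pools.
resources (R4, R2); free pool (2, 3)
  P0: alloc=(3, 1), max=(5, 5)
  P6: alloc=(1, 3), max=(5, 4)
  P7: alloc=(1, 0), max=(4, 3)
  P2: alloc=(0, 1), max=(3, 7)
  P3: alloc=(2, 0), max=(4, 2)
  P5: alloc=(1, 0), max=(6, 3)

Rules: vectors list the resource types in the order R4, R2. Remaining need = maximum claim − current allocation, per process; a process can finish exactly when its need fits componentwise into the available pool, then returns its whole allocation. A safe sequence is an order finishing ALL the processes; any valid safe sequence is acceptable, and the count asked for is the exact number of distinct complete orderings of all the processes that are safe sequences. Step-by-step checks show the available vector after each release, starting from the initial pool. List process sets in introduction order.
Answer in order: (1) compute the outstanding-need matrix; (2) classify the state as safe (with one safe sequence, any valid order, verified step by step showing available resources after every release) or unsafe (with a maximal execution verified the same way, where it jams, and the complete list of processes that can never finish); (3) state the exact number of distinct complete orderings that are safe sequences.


(1) Outstanding need per process (order R4, R2):
  P0: (2, 4)
  P6: (4, 1)
  P7: (3, 3)
  P2: (3, 6)
  P3: (2, 2)
  P5: (5, 3)
(2) SAFE — a valid safe sequence is P3, P6, P5, P2, P0, P7.
Key observation: P3 is the earliest step where a requested resource binds exactly: need (2, 2), pool (2, 3) at its turn.
Check, step by step:
  pool = (2, 3)
  P3: need (2, 2) fits (2, 3); releases (2, 0), pool now (4, 3)
  P6: need (4, 1) fits (4, 3); releases (1, 3), pool now (5, 6)
  P5: need (5, 3) fits (5, 6); releases (1, 0), pool now (6, 6)
  P2: need (3, 6) fits (6, 6); releases (0, 1), pool now (6, 7)
  P0: need (2, 4) fits (6, 7); releases (3, 1), pool now (9, 8)
  P7: need (3, 3) fits (9, 8); releases (1, 0), pool now (10, 8)
(3) Precisely 32 of the possible complete orderings are safe sequences.


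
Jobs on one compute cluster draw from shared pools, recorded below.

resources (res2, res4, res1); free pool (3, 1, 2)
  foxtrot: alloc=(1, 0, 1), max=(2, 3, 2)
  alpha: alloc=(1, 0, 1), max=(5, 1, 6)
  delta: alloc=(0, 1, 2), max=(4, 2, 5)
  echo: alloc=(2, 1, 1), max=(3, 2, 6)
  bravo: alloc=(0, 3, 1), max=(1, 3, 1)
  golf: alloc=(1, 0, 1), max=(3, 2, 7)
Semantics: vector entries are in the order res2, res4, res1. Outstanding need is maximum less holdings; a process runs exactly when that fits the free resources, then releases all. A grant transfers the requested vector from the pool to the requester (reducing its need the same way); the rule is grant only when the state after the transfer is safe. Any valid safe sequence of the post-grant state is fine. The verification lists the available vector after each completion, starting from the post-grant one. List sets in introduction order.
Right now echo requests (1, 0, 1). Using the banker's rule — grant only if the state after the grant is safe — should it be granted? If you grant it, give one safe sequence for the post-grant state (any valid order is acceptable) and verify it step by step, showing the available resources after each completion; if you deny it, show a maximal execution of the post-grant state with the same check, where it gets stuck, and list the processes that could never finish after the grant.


DENY: after the grant no complete ordering would exist.
Key observation: after bravo, foxtrot the pool peaks at (3, 4, 3), and each blocked process is short somewhere: alpha on res2, res1; delta on res2; echo on res1; golf on res1.
Pretend the grant happened; the run bravo, foxtrot goes as far as possible. Check, step by step:
  pool = (2, 1, 1)
  run bravo (needs (1, 0, 0), free (2, 1, 1)); after release of (0, 3, 1) the pool is (2, 4, 2)
  run foxtrot (needs (1, 3, 1), free (2, 4, 2)); after release of (1, 0, 1) the pool is (3, 4, 3)
  alpha still needs (4, 1, 5) but only (3, 4, 3) is free — short on res2 and res1
  delta still needs (4, 1, 3) but only (3, 4, 3) is free — short on res2
  echo still needs (0, 1, 4) but only (3, 4, 3) is free — short on res1
  golf still needs (2, 2, 6) but only (3, 4, 3) is free — short on res1
Processes that could never finish after the grant: alpha, delta, echo and golf.


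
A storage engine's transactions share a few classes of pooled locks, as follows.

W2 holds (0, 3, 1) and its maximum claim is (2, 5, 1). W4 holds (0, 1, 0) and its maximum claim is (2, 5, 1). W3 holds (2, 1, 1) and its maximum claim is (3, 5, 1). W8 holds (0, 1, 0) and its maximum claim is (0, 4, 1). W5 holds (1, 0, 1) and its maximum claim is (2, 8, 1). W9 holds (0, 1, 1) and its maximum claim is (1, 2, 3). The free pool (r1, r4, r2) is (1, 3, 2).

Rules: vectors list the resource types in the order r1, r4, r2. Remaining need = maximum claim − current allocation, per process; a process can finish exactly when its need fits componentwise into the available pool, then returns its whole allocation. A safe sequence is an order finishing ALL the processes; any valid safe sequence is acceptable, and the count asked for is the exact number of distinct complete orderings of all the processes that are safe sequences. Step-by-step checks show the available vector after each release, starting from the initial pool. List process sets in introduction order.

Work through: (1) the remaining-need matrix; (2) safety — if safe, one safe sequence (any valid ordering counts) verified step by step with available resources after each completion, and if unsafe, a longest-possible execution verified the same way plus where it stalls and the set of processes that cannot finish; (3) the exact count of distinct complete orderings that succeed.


(1) Need matrix, components ordered r1, r4, r2:
  W2: (2, 2, 0)
  W4: (2, 4, 1)
  W3: (1, 4, 0)
  W8: (0, 3, 1)
  W5: (1, 8, 0)
  W9: (1, 1, 2)
(2) The state is SAFE; one workable sequence: W9, W3, W4, W2, W5, W8.
Key observation: at W9 the run first touches a limit — (1, 1, 2) against (1, 3, 2), exact on a resource it actually requests.
Walking it through:
  pool = (1, 3, 2)
  W9 needs (1, 1, 2) <= (1, 3, 2) -> finishes; pool += (0, 1, 1) = (1, 4, 3)
  W3 needs (1, 4, 0) <= (1, 4, 3) -> finishes; pool += (2, 1, 1) = (3, 5, 4)
  W4 needs (2, 4, 1) <= (3, 5, 4) -> finishes; pool += (0, 1, 0) = (3, 6, 4)
  W2 needs (2, 2, 0) <= (3, 6, 4) -> finishes; pool += (0, 3, 1) = (3, 9, 5)
  W5 needs (1, 8, 0) <= (3, 9, 5) -> finishes; pool += (1, 0, 1) = (4, 9, 6)
  W8 needs (0, 3, 1) <= (4, 9, 6) -> finishes; pool += (0, 1, 0) = (4, 10, 6)
(3) Precisely 30 of the possible complete orderings are safe sequences.


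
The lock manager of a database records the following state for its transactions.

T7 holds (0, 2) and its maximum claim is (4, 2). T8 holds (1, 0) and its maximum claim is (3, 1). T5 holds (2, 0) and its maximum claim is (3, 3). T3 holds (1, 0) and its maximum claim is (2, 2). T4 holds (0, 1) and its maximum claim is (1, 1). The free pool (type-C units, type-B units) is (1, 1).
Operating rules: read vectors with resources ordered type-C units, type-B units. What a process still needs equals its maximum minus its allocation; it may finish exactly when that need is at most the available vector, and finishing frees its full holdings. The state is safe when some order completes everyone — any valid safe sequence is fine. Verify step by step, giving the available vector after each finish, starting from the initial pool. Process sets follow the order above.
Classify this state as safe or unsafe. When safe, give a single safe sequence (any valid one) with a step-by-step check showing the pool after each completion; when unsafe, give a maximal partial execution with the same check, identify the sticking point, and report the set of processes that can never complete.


UNSAFE.
Key observation: after T4, T3, T8 the pool peaks at (3, 2), and each blocked process is short somewhere: T7 on type-C units; T5 on type-B units.
Going as far as possible: T4, T3, T8; after that, nothing fits. Check, step by step:
  pool = (1, 1)
  T4 needs (1, 0) <= (1, 1) -> finishes; pool += (0, 1) = (1, 2)
  T3 needs (1, 2) <= (1, 2) -> finishes; pool += (1, 0) = (2, 2)
  T8 needs (2, 1) <= (2, 2) -> finishes; pool += (1, 0) = (3, 2)
  T7 cannot run: need (4, 0) vs free (3, 2) (insufficient type-C units)
  T5 cannot run: need (1, 3) vs free (3, 2) (insufficient type-B units)
Processes that can never finish: T7 and T5.


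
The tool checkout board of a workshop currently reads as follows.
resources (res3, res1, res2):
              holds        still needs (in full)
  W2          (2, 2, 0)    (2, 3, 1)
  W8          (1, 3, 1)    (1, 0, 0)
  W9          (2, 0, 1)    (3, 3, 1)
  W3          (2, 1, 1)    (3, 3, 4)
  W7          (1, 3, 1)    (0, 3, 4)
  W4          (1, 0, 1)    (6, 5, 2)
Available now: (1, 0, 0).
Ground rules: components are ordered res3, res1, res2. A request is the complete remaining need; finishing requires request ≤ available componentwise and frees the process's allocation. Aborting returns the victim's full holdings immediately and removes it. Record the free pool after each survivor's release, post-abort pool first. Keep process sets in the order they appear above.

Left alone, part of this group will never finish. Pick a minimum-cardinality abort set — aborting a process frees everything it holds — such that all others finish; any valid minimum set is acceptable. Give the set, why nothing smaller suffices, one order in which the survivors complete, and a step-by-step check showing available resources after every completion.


Minimum abort set: W7.
Key observation: W3 was stuck for good until W7 gave back (1, 3, 1); in the order shown it finishes at step 5.
Minimality: the empty abort set fails — the state is deadlocked as it stands.
The survivors complete as W2, W8, W9, W4, W3. Check, step by step (starting from the post-abort pool):
  pool = (2, 3, 1)
  run W2 (needs (2, 3, 1), free (2, 3, 1)); after release of (2, 2, 0) the pool is (4, 5, 1)
  run W8 (needs (1, 0, 0), free (4, 5, 1)); after release of (1, 3, 1) the pool is (5, 8, 2)
  run W9 (needs (3, 3, 1), free (5, 8, 2)); after release of (2, 0, 1) the pool is (7, 8, 3)
  run W4 (needs (6, 5, 2), free (7, 8, 3)); after release of (1, 0, 1) the pool is (8, 8, 4)
  run W3 (needs (3, 3, 4), free (8, 8, 4)); after release of (2, 1, 1) the pool is (10, 9, 5)


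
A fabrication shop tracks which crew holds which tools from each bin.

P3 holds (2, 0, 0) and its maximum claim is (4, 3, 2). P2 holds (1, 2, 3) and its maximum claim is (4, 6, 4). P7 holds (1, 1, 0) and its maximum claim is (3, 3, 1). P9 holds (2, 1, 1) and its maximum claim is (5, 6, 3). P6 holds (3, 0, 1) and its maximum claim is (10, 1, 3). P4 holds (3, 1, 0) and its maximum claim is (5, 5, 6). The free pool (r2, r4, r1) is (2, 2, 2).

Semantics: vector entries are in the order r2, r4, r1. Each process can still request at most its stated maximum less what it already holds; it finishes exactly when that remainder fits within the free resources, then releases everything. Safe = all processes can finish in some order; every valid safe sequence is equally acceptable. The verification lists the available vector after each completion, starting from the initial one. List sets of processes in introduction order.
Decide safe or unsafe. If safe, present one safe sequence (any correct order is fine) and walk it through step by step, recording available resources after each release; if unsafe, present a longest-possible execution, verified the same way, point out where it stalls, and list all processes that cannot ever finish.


UNSAFE — no complete ordering exists.
Key observation: after P7, P3 the pool peaks at (5, 3, 2), and each blocked process is short somewhere: P2 on r4; P9 on r4; P6 on r2; P4 on r4, r1.
The run P7, P3 cannot be extended any further. Step-by-step check:
  pool = (2, 2, 2)
  P7: need (2, 2, 1) fits (2, 2, 2); releases (1, 1, 0), pool now (3, 3, 2)
  P3: need (2, 3, 2) fits (3, 3, 2); releases (2, 0, 0), pool now (5, 3, 2)
  P2 still needs (3, 4, 1) but only (5, 3, 2) is free — short on r4
  P9 still needs (3, 5, 2) but only (5, 3, 2) is free — short on r4
  P6 still needs (7, 1, 2) but only (5, 3, 2) is free — short on r2
  P4 still needs (2, 4, 6) but only (5, 3, 2) is free — short on r4 and r1
Permanently blocked: P2, P9, P6 and P4.


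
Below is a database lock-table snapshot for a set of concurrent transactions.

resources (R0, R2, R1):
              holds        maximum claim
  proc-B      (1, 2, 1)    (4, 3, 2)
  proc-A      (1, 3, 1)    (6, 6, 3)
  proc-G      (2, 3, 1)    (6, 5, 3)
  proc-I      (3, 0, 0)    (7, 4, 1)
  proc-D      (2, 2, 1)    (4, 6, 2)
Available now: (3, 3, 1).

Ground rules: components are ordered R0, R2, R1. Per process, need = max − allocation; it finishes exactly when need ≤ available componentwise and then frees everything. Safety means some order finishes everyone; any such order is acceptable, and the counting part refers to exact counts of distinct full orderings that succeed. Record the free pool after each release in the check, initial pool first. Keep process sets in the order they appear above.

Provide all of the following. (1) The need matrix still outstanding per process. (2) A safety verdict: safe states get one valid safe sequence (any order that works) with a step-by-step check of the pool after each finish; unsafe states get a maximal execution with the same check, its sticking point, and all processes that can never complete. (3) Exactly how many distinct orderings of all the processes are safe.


(1) Need matrix, components ordered R0, R2, R1:
  proc-B: (3, 1, 1)
  proc-A: (5, 3, 2)
  proc-G: (4, 2, 2)
  proc-I: (4, 4, 1)
  proc-D: (2, 4, 1)
(2) SAFE — a valid safe sequence is proc-B, proc-G, proc-D, proc-I, proc-A.
Key observation: the order's first zero-slack moment is proc-B ((3, 1, 1) needed, (3, 3, 1) free — a requested resource with nothing to spare).
Walking it through:
  pool = (3, 3, 1)
  run proc-B (needs (3, 1, 1), free (3, 3, 1)); after release of (1, 2, 1) the pool is (4, 5, 2)
  run proc-G (needs (4, 2, 2), free (4, 5, 2)); after release of (2, 3, 1) the pool is (6, 8, 3)
  run proc-D (needs (2, 4, 1), free (6, 8, 3)); after release of (2, 2, 1) the pool is (8, 10, 4)
  run proc-I (needs (4, 4, 1), free (8, 10, 4)); after release of (3, 0, 0) the pool is (11, 10, 4)
  run proc-A (needs (5, 3, 2), free (11, 10, 4)); after release of (1, 3, 1) the pool is (12, 13, 5)
(3) Exactly 18 of the possible complete orderings are safe sequences.


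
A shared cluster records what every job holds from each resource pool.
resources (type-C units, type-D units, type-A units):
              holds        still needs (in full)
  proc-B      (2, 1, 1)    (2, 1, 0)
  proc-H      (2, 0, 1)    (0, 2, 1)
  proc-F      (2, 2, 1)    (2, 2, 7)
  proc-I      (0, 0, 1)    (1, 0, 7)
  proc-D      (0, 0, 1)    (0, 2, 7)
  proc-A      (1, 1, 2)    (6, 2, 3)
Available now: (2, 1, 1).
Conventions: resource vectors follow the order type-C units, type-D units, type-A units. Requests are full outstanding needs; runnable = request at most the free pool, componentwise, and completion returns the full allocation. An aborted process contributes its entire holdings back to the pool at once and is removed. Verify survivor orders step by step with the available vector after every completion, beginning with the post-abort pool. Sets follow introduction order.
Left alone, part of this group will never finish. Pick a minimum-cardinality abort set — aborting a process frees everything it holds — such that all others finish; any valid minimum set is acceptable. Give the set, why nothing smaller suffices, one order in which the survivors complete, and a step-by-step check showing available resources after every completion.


The answer: abort proc-I and proc-D.
Key observation: aborting proc-I and proc-D returns (0, 0, 2), and proc-F — hopeless before — runs at step 4 with the returned capacity in the pool.
No one abort is enough; case by case: proc-B alone leaves proc-F blocked (short on type-A units); proc-H alone leaves proc-F blocked (short on type-A units); proc-F alone leaves proc-I blocked (short on type-A units); proc-I alone leaves proc-F blocked (short on type-A units); proc-D alone leaves proc-F blocked (short on type-A units); proc-A alone leaves proc-F blocked (short on type-A units).
One survivor order: proc-B, proc-H, proc-A, proc-F. Check, step by step (post-abort pool first):
  pool = (2, 1, 3)
  proc-B needs (2, 1, 0) <= (2, 1, 3) -> finishes; pool += (2, 1, 1) = (4, 2, 4)
  proc-H needs (0, 2, 1) <= (4, 2, 4) -> finishes; pool += (2, 0, 1) = (6, 2, 5)
  proc-A needs (6, 2, 3) <= (6, 2, 5) -> finishes; pool += (1, 1, 2) = (7, 3, 7)
  proc-F needs (2, 2, 7) <= (7, 3, 7) -> finishes; pool += (2, 2, 1) = (9, 5, 8)


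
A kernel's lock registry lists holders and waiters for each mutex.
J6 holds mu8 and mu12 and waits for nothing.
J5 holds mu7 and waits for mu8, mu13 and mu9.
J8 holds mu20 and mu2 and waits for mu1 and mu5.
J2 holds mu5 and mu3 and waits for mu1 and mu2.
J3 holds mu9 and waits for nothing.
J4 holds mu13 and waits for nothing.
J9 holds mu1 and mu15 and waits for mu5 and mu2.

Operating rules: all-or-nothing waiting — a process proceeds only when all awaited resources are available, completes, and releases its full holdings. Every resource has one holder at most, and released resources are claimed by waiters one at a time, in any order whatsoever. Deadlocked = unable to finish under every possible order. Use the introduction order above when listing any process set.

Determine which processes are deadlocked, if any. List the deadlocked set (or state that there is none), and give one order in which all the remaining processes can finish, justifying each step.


Deadlocked: J8, J2 and J9.
Key observation: along J8 -> J2 -> J8, each member waits on what the next one holds — a deadlock; J9 is caught in further circular waits.
The rest can finish in the order J4, J3, J6, J5.
Verifying each step:
  J4: no waits; runs immediately, freeing mu13
  J3: no waits; runs immediately, freeing mu9
  J6: no waits; runs immediately, freeing mu8 and mu12
  run J5 (all its waits — mu8, mu13 and mu9 — are resolved); releases mu7


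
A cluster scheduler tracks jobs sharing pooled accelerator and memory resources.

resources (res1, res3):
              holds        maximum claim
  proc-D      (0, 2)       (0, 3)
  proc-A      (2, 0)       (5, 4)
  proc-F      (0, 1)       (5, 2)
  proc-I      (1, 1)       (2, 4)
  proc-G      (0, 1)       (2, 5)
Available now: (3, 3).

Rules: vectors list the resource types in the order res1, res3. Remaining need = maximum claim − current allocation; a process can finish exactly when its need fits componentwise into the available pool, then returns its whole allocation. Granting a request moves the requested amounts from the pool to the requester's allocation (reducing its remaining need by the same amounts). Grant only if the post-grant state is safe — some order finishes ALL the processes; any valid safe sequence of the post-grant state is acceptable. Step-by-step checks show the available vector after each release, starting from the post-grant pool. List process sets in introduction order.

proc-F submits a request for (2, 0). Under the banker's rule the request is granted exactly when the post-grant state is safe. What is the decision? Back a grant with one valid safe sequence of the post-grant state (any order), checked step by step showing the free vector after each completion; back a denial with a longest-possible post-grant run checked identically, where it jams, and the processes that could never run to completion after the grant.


DENY: after the grant no complete ordering would exist.
Key observation: the pool after proc-D, proc-I, proc-G is (2, 7); every surviving request exceeds it in res1, so progress ends there.
After a pretend grant, a maximal execution: proc-D, proc-I, proc-G — then nothing else fits. Walking it through:
  pool = (1, 3)
  proc-D: need (0, 1) fits (1, 3); releases (0, 2), pool now (1, 5)
  proc-I: need (1, 3) fits (1, 5); releases (1, 1), pool now (2, 6)
  proc-G: need (2, 4) fits (2, 6); releases (0, 1), pool now (2, 7)
  blocked: proc-A wants (3, 4), pool (2, 7) — not enough res1
  blocked: proc-F wants (3, 1), pool (2, 7) — not enough res1
Post-grant, the permanently blocked set is proc-A and proc-F.


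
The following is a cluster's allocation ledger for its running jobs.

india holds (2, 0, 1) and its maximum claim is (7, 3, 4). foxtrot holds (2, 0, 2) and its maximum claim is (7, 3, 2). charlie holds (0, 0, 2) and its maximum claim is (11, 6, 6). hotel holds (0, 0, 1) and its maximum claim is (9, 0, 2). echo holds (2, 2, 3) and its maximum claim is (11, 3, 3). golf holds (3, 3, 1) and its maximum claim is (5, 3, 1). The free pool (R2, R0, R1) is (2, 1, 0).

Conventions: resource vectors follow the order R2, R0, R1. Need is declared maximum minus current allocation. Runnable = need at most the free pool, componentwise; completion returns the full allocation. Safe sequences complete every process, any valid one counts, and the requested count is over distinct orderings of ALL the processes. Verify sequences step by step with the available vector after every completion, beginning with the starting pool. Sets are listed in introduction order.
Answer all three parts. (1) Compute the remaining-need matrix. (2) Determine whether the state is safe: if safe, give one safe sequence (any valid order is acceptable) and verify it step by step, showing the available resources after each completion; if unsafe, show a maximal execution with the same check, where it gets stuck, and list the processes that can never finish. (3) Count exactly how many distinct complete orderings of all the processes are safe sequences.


(1) Remaining need (order R2, R0, R1):
  india: (5, 3, 3)
  foxtrot: (5, 3, 0)
  charlie: (11, 6, 4)
  hotel: (9, 0, 1)
  echo: (9, 1, 0)
  golf: (2, 0, 0)
(2) SAFE. One safe sequence: golf, foxtrot, india, echo, hotel, charlie.
Key observation: golf is the earliest step where a requested resource binds exactly: need (2, 0, 0), pool (2, 1, 0) at its turn.
Walking it through:
  pool = (2, 1, 0)
  golf: need (2, 0, 0) fits (2, 1, 0); releases (3, 3, 1), pool now (5, 4, 1)
  foxtrot: need (5, 3, 0) fits (5, 4, 1); releases (2, 0, 2), pool now (7, 4, 3)
  india: need (5, 3, 3) fits (7, 4, 3); releases (2, 0, 1), pool now (9, 4, 4)
  echo: need (9, 1, 0) fits (9, 4, 4); releases (2, 2, 3), pool now (11, 6, 7)
  hotel: need (9, 0, 1) fits (11, 6, 7); releases (0, 0, 1), pool now (11, 6, 8)
  charlie: need (11, 6, 4) fits (11, 6, 8); releases (0, 0, 2), pool now (11, 6, 10)
(3) Precisely 3 of the possible complete orderings are safe sequences.


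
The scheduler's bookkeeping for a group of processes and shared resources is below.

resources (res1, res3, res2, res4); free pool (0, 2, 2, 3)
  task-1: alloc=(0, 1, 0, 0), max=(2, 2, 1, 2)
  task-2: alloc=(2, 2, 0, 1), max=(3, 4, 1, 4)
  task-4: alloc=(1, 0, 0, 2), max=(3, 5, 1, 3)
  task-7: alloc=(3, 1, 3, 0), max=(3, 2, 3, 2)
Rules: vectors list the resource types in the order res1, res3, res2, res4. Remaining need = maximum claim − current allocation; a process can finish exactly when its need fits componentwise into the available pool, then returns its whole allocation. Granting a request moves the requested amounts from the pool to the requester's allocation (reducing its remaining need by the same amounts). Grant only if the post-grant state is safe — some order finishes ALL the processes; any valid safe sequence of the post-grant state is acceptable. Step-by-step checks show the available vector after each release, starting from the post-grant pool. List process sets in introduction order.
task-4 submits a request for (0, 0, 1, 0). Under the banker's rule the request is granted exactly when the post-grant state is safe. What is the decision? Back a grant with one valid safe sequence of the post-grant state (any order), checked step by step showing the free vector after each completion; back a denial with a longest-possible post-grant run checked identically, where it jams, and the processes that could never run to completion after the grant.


GRANT — the state after the grant stays safe, e.g. via task-7, task-1, task-2, task-4.
Key observation: the grant leaves (0, 2, 1, 3) free — enough for task-7, whose release restarts the cascade.
Verifying the post-grant state step by step:
  pool = (0, 2, 1, 3)
  run task-7 (needs (0, 1, 0, 2), free (0, 2, 1, 3)); after release of (3, 1, 3, 0) the pool is (3, 3, 4, 3)
  run task-1 (needs (2, 1, 1, 2), free (3, 3, 4, 3)); after release of (0, 1, 0, 0) the pool is (3, 4, 4, 3)
  run task-2 (needs (1, 2, 1, 3), free (3, 4, 4, 3)); after release of (2, 2, 0, 1) the pool is (5, 6, 4, 4)
  run task-4 (needs (2, 5, 0, 1), free (5, 6, 4, 4)); after release of (1, 0, 1, 2) the pool is (6, 6, 5, 6)


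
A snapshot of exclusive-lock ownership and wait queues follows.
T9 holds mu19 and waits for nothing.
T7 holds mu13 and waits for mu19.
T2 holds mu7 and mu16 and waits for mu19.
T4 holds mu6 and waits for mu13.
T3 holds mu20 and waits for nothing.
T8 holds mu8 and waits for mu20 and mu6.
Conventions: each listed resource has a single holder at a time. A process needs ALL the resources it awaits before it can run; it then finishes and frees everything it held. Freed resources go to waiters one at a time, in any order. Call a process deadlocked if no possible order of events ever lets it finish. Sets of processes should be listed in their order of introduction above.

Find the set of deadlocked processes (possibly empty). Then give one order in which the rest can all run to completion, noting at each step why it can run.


No process is deadlocked.
Key observation: all waits point, directly or indirectly, at processes that can finish, so nothing is permanently blocked.
The rest can finish in the order T9, T7, T3, T4, T8, T2.
Step-by-step check:
  run T9 (it waits on nothing); releases mu19
  T7: everything it awaited (mu19) is free; runs, freeing mu13
  run T3 (it waits on nothing); releases mu20
  T4: everything it awaited (mu13) is free; runs, freeing mu6
  T8: everything it awaited (mu20 and mu6) is free; runs, freeing mu8
  T2: everything it awaited (mu19) is free; runs, freeing mu7 and mu16


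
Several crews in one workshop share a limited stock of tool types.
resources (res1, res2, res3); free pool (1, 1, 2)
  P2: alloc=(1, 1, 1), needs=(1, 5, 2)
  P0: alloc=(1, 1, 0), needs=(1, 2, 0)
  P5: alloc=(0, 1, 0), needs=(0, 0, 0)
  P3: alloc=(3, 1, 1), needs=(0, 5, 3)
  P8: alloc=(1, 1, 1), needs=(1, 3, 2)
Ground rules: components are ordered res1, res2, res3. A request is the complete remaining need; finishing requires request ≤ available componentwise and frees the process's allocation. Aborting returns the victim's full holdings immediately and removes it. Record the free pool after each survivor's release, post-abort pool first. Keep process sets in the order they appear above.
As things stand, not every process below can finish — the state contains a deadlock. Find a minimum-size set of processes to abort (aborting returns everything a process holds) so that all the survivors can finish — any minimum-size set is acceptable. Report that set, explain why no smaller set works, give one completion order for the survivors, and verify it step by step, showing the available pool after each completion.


Minimum abort set: P3.
Key observation: P2 was stuck for good until P3 gave back (3, 1, 1); in the order shown it finishes at step 4.
Why nothing smaller works: aborting no one leaves the state deadlocked as given.
The survivors complete as P0, P5, P8, P2. Check, step by step (starting from the post-abort pool):
  pool = (4, 2, 3)
  P0: need (1, 2, 0) fits (4, 2, 3); releases (1, 1, 0), pool now (5, 3, 3)
  P5: need (0, 0, 0) fits (5, 3, 3); releases (0, 1, 0), pool now (5, 4, 3)
  P8: need (1, 3, 2) fits (5, 4, 3); releases (1, 1, 1), pool now (6, 5, 4)
  P2: need (1, 5, 2) fits (6, 5, 4); releases (1, 1, 1), pool now (7, 6, 5)
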